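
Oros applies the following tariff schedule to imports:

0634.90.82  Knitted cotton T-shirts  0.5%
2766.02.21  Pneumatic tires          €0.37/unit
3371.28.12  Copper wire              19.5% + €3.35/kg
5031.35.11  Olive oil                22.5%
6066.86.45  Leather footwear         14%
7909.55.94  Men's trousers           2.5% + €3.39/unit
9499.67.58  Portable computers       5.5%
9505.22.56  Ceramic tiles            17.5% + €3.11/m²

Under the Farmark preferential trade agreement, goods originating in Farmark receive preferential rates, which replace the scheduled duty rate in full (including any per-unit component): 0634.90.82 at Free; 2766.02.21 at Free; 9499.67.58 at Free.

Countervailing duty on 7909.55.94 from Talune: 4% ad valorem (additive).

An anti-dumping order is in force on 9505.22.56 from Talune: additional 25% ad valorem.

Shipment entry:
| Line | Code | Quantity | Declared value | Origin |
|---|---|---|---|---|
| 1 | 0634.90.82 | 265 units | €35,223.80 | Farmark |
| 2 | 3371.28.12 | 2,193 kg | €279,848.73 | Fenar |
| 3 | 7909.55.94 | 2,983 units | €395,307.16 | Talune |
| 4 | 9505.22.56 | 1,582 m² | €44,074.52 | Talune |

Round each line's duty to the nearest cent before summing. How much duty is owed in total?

€121,376.08

Line 1 (0634.90.82, Farmark, 265 units, €35,223.80):
Base rate for 0634.90.82 is 0.5%.
Origin Farmark qualifies under the Oros–Farmark agreement and 0634.90.82 is covered: preferential rate Free applies instead.
Duty = €35,223.80 × 0% = €0.00.
Line 2 (3371.28.12, Fenar, 2,193 kg, €279,848.73):
Base rate for 3371.28.12 is 19.5% + €3.35/kg.
Duty = €279,848.73 × 19.5% + 2,193 × €3.35 = €61,917.05.
Line 3 (7909.55.94, Talune, 2,983 units, €395,307.16):
Base rate for 7909.55.94 is 2.5% + €3.39/unit.
Additional duty on 7909.55.94 from Talune: +4%. Applied ad valorem rate: 2.5% + 4% = 6.5%.
Duty = €395,307.16 × 6.5% + 2,983 × €3.39 = €35,807.34.
Line 4 (9505.22.56, Talune, 1,582 m², €44,074.52):
Base rate for 9505.22.56 is 17.5% + €3.11/m².
Additional duty on 9505.22.56 from Talune: +25%. Applied ad valorem rate: 17.5% + 25% = 42.5%.
Duty = €44,074.52 × 42.5% + 1,582 × €3.11 = €23,651.69.
Total = €0.00 + €61,917.05 + €35,807.34 + €23,651.69 = €121,376.08.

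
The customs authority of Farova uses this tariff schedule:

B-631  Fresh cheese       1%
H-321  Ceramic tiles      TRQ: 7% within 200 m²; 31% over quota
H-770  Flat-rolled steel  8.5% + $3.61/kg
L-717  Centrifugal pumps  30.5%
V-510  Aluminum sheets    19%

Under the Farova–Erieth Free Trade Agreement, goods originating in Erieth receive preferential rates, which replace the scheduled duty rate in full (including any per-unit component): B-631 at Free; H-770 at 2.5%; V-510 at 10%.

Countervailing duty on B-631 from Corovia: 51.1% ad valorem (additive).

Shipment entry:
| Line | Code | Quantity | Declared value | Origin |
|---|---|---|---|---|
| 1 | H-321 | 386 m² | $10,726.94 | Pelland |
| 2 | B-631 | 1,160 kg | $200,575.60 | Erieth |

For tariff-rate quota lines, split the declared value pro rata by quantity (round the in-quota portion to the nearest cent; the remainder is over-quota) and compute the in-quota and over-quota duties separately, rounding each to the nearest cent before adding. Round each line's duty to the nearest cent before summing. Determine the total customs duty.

Line 1 (H-321, Pelland, 386 m², $10,726.94):
Code H-321 is under a tariff-rate quota (threshold 200 m²). In-quota: 200 m² at 7%; over-quota: 186 m² at 31%.
Pro-rata value split: in-quota = $10,726.94 × 200/386 = $5,558.00; over-quota = $10,726.94 − $5,558.00 = $5,168.94.
In-quota duty = $5,558.00 × 7% = $389.06. Over-quota duty = $5,168.94 × 31% = $1,602.37.
Line duty = $389.06 + $1,602.37 = $1,991.43.
Line 2 (B-631, Erieth, 1,160 kg, $200,575.60):
Base rate for B-631 is 1%.
Origin Erieth qualifies under the Farova–Erieth agreement and B-631 is covered: preferential rate Free applies instead.
The additional-duty order on B-631 targets Corovia, not Erieth; it does not apply.
Duty = $200,575.60 × 0% = $0.00.
Total = $1,991.43 + $0.00 = $1,991.43.

$1,991.43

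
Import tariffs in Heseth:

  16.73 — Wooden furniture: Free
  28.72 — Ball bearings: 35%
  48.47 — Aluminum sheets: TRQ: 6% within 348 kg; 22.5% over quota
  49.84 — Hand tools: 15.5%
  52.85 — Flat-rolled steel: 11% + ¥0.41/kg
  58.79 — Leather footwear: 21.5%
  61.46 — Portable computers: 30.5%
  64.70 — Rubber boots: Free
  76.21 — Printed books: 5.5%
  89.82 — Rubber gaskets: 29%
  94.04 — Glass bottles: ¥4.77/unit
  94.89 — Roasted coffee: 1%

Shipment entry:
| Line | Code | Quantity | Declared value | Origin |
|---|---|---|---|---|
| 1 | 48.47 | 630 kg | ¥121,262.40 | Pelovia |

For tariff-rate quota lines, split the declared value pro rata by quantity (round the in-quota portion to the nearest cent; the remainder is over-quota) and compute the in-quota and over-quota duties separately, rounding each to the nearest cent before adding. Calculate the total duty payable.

¥16,231.84

Line 1 (48.47, Pelovia, 630 kg, ¥121,262.40):
Code 48.47 is under a tariff-rate quota (threshold 348 kg). In-quota: 348 kg at 6%; over-quota: 282 kg at 22.5%.
Pro-rata value split: in-quota = ¥121,262.40 × 348/630 = ¥66,983.04; over-quota = ¥121,262.40 − ¥66,983.04 = ¥54,279.36.
In-quota duty = ¥66,983.04 × 6% = ¥4,018.98. Over-quota duty = ¥54,279.36 × 22.5% = ¥12,212.86.
Line duty = ¥4,018.98 + ¥12,212.86 = ¥16,231.84.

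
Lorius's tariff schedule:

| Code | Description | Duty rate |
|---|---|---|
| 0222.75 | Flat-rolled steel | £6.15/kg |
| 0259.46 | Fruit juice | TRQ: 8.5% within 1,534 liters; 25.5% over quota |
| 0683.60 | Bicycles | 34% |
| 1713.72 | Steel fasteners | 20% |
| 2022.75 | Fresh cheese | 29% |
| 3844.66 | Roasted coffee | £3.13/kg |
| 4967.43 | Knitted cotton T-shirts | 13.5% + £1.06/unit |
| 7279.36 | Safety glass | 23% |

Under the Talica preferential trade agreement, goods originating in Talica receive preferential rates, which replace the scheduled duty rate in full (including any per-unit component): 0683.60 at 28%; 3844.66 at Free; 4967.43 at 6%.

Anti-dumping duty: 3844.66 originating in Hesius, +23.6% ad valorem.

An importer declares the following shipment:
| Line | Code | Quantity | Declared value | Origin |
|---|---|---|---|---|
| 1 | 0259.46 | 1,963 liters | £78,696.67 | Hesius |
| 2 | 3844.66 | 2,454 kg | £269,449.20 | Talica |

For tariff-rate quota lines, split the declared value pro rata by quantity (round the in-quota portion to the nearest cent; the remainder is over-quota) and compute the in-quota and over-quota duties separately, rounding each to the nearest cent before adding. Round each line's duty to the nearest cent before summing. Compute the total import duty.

£9,612.99

Line 1 (0259.46, Hesius, 1,963 liters, £78,696.67):
Code 0259.46 is under a tariff-rate quota (threshold 1,534 liters). In-quota: 1,534 liters at 8.5%; over-quota: 429 liters at 25.5%.
Pro-rata value split: in-quota = £78,696.67 × 1,534/1,963 = £61,498.06; over-quota = £78,696.67 − £61,498.06 = £17,198.61.
In-quota duty = £61,498.06 × 8.5% = £5,227.34. Over-quota duty = £17,198.61 × 25.5% = £4,385.65.
Line duty = £5,227.34 + £4,385.65 = £9,612.99.
Line 2 (3844.66, Talica, 2,454 kg, £269,449.20):
Base rate for 3844.66 is £3.13/kg.
Origin Talica qualifies under the Lorius–Talica agreement and 3844.66 is covered: preferential rate Free applies instead.
The additional-duty order on 3844.66 targets Hesius, not Talica; it does not apply.
Duty = £269,449.20 × 0% = £0.00.
Total = £9,612.99 + £0.00 = £9,612.99.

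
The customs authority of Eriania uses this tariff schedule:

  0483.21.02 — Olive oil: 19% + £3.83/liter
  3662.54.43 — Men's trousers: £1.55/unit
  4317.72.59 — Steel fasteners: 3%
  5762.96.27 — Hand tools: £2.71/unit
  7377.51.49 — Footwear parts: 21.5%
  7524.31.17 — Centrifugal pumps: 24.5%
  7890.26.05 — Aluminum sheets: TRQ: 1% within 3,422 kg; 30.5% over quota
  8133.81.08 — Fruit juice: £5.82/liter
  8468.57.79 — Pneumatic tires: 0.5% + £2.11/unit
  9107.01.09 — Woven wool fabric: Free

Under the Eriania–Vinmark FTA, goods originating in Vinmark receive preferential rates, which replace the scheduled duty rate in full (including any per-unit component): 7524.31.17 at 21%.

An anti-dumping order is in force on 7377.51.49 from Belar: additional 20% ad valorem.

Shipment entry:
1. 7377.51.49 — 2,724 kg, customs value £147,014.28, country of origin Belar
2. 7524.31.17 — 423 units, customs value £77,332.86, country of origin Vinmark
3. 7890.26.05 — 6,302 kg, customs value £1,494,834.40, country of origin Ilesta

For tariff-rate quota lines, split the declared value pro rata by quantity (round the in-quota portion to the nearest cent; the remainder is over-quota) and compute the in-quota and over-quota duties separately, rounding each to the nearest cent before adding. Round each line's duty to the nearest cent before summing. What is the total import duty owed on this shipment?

£293,724.29

Line 1 (7377.51.49, Belar, 2,724 kg, £147,014.28):
Base rate for 7377.51.49 is 21.5%.
Additional duty on 7377.51.49 from Belar: +20%. Applied ad valorem rate: 21.5% + 20% = 41.5%.
Duty = £147,014.28 × 41.5% = £61,010.93.
Line 2 (7524.31.17, Vinmark, 423 units, £77,332.86):
Base rate for 7524.31.17 is 24.5%.
Origin Vinmark qualifies under the Eriania–Vinmark agreement and 7524.31.17 is covered: preferential rate 21% applies instead.
Duty = £77,332.86 × 21% = £16,239.90.
Line 3 (7890.26.05, Ilesta, 6,302 kg, £1,494,834.40):
Code 7890.26.05 is under a tariff-rate quota (threshold 3,422 kg). In-quota: 3,422 kg at 1%; over-quota: 2,880 kg at 30.5%.
Pro-rata value split: in-quota = £1,494,834.40 × 3,422/6,302 = £811,698.40; over-quota = £1,494,834.40 − £811,698.40 = £683,136.00.
In-quota duty = £811,698.40 × 1% = £8,116.98. Over-quota duty = £683,136.00 × 30.5% = £208,356.48.
Line duty = £8,116.98 + £208,356.48 = £216,473.46.
Total = £61,010.93 + £16,239.90 + £216,473.46 = £293,724.29.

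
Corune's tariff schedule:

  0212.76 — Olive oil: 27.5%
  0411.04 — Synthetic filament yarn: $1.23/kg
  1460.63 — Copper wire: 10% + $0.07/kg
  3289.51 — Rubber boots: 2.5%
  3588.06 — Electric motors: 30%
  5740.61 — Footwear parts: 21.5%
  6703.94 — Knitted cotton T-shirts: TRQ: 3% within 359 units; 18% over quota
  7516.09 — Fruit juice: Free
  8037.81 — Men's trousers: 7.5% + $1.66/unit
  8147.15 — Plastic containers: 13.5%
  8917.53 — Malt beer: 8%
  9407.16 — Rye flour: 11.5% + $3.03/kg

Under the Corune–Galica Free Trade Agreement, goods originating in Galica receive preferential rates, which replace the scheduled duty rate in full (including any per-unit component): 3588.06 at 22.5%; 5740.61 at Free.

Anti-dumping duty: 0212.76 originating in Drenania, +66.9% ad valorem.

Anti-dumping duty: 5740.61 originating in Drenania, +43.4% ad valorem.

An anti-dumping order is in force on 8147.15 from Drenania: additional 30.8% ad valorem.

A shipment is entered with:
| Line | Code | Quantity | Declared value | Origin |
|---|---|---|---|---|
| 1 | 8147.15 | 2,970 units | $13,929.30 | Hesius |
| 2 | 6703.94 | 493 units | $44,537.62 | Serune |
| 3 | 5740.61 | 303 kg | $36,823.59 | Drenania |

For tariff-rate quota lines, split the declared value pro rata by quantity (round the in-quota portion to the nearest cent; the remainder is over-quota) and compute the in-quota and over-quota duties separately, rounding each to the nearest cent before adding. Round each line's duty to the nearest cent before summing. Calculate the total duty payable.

$28,930.93

Line 1 (8147.15, Hesius, 2,970 units, $13,929.30):
Base rate for 8147.15 is 13.5%.
The additional-duty order on 8147.15 targets Drenania, not Hesius; it does not apply.
Duty = $13,929.30 × 13.5% = $1,880.46.
Line 2 (6703.94, Serune, 493 units, $44,537.62):
Code 6703.94 is under a tariff-rate quota (threshold 359 units). In-quota: 359 units at 3%; over-quota: 134 units at 18%.
Pro-rata value split: in-quota = $44,537.62 × 359/493 = $32,432.06; over-quota = $44,537.62 − $32,432.06 = $12,105.56.
In-quota duty = $32,432.06 × 3% = $972.96. Over-quota duty = $12,105.56 × 18% = $2,179.00.
Line duty = $972.96 + $2,179.00 = $3,151.96.
Line 3 (5740.61, Drenania, 303 kg, $36,823.59):
Base rate for 5740.61 is 21.5%.
5740.61 has an FTA preferential rate, but origin Drenania is not Galica; base rate stands.
Additional duty on 5740.61 from Drenania: +43.4%. Applied ad valorem rate: 21.5% + 43.4% = 64.9%.
Duty = $36,823.59 × 64.9% = $23,898.51.
Total = $1,880.46 + $3,151.96 + $23,898.51 = $28,930.93.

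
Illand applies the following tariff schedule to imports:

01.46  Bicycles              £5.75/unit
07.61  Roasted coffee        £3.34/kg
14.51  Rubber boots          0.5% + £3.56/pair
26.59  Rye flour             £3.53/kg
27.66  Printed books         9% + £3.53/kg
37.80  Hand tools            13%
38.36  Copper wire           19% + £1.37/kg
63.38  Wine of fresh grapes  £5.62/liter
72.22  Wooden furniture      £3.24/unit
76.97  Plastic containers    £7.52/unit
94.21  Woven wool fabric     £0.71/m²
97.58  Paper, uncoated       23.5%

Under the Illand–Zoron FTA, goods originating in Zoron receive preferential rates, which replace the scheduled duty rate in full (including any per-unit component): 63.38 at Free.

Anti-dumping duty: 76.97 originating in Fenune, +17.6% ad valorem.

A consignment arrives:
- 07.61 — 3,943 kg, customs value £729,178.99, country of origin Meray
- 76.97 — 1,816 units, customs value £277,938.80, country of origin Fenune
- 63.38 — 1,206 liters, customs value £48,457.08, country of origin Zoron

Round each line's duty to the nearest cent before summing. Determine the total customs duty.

£75,743.17

Line 1 (07.61, Meray, 3,943 kg, £729,178.99):
Base rate for 07.61 is £3.34/kg.
Duty = 3,943 × £3.34 = £13,169.62.
Line 2 (76.97, Fenune, 1,816 units, £277,938.80):
Base rate for 76.97 is £7.52/unit.
Additional duty on 76.97 from Fenune: +17.6% ad valorem. Applied ad valorem rate = 17.6%.
Duty = £277,938.80 × 17.6% + 1,816 × £7.52 = £62,573.55.
Line 3 (63.38, Zoron, 1,206 liters, £48,457.08):
Base rate for 63.38 is £5.62/liter.
Origin Zoron qualifies under the Illand–Zoron agreement and 63.38 is covered: preferential rate Free applies instead.
Duty = £48,457.08 × 0% = £0.00.
Total = £13,169.62 + £62,573.55 + £0.00 = £75,743.17.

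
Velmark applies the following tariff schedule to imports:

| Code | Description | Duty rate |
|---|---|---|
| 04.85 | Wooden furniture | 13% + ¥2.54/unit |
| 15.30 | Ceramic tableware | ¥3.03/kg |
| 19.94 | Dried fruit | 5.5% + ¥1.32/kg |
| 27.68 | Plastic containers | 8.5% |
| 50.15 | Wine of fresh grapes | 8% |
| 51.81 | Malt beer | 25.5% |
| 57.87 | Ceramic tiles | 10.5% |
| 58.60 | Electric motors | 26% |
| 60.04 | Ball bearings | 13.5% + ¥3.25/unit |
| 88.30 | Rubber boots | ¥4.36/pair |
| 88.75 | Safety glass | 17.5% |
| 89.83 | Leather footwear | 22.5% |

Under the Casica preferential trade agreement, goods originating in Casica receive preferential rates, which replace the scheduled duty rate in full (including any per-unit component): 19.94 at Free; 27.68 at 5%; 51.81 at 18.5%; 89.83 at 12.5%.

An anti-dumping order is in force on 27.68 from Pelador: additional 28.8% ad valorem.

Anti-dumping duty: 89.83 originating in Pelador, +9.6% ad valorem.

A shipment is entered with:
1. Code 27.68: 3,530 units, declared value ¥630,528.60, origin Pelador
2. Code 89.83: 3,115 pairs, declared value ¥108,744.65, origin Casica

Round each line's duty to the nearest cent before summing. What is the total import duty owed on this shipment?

¥248,780.25

Line 1 (27.68, Pelador, 3,530 units, ¥630,528.60):
Base rate for 27.68 is 8.5%.
27.68 has an FTA preferential rate, but origin Pelador is not Casica; base rate stands.
Additional duty on 27.68 from Pelador: +28.8%. Applied ad valorem rate: 8.5% + 28.8% = 37.3%.
Duty = ¥630,528.60 × 37.3% = ¥235,187.17.
Line 2 (89.83, Casica, 3,115 pairs, ¥108,744.65):
Base rate for 89.83 is 22.5%.
Origin Casica qualifies under the Velmark–Casica agreement and 89.83 is covered: preferential rate 12.5% applies instead.
The additional-duty order on 89.83 targets Pelador, not Casica; it does not apply.
Duty = ¥108,744.65 × 12.5% = ¥13,593.08.
Total = ¥235,187.17 + ¥13,593.08 = ¥248,780.25.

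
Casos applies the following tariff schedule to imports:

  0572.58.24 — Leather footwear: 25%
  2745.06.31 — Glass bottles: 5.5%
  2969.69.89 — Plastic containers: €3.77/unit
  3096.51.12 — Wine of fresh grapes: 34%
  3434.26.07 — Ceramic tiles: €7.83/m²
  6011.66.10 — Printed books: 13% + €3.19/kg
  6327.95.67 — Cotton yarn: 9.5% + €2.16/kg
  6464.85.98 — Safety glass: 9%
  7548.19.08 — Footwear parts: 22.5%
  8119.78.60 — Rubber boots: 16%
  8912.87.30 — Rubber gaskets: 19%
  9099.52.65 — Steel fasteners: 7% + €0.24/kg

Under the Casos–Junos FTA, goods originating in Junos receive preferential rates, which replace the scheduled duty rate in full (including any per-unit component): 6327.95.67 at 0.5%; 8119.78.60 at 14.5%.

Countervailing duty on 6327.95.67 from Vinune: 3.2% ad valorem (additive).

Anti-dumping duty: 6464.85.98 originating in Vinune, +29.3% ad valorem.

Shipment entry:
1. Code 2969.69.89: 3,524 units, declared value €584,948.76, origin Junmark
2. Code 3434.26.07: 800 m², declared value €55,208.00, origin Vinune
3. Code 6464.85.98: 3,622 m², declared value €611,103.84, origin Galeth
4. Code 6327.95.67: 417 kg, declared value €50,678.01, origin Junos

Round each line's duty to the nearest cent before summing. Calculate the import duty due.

Line 1 (2969.69.89, Junmark, 3,524 units, €584,948.76):
Base rate for 2969.69.89 is €3.77/unit.
Duty = 3,524 × €3.77 = €13,285.48.
Line 2 (3434.26.07, Vinune, 800 m², €55,208.00):
Base rate for 3434.26.07 is €7.83/m².
Duty = 800 × €7.83 = €6,264.00.
Line 3 (6464.85.98, Galeth, 3,622 m², €611,103.84):
Base rate for 6464.85.98 is 9%.
The additional-duty order on 6464.85.98 targets Vinune, not Galeth; it does not apply.
Duty = €611,103.84 × 9% = €54,999.35.
Line 4 (6327.95.67, Junos, 417 kg, €50,678.01):
Base rate for 6327.95.67 is 9.5% + €2.16/kg.
Origin Junos qualifies under the Casos–Junos agreement and 6327.95.67 is covered: preferential rate 0.5% applies instead.
The additional-duty order on 6327.95.67 targets Vinune, not Junos; it does not apply.
Duty = €50,678.01 × 0.5% = €253.39.
Total = €13,285.48 + €6,264.00 + €54,999.35 + €253.39 = €74,802.22.

€74,802.22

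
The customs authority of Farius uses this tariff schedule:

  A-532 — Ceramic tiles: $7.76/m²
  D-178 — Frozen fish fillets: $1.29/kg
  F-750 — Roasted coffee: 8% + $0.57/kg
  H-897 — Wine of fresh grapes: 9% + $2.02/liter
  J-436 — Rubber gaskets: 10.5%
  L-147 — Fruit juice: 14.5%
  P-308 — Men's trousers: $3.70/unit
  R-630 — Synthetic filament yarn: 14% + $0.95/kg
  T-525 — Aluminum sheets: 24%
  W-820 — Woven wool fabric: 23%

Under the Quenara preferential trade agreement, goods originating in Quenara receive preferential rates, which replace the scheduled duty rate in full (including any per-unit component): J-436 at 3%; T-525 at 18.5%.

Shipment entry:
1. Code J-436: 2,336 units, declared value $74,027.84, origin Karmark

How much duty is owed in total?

Line 1 (J-436, Karmark, 2,336 units, $74,027.84):
Base rate for J-436 is 10.5%.
J-436 has an FTA preferential rate, but origin Karmark is not Quenara; base rate stands.
Duty = $74,027.84 × 10.5% = $7,772.92.

$7,772.92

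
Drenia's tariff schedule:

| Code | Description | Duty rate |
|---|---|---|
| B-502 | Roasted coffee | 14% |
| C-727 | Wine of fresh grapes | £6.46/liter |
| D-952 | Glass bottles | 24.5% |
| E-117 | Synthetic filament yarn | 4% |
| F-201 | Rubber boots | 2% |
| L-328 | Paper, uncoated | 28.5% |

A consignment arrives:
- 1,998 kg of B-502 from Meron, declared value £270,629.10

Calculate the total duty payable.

£37,888.07

Line 1 (B-502, Meron, 1,998 kg, £270,629.10):
Base rate for B-502 is 14%.
Duty = £270,629.10 × 14% = £37,888.07.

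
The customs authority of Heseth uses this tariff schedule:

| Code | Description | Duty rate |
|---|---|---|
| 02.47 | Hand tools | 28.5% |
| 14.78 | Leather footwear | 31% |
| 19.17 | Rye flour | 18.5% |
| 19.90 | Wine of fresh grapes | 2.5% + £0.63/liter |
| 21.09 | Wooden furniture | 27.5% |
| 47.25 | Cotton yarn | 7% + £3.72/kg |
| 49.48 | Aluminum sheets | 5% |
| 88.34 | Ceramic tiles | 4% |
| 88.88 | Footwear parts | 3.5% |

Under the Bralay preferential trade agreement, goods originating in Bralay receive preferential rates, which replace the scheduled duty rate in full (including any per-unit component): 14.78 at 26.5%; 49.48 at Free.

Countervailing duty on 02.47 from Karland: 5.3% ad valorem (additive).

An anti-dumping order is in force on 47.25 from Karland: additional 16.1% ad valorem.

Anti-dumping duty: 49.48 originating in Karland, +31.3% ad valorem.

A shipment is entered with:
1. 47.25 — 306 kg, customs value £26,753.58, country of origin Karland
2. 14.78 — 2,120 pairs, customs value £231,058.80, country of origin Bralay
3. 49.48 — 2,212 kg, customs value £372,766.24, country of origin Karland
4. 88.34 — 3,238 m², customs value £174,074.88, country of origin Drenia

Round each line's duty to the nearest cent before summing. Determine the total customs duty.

Line 1 (47.25, Karland, 306 kg, £26,753.58):
Base rate for 47.25 is 7% + £3.72/kg.
Additional duty on 47.25 from Karland: +16.1%. Applied ad valorem rate: 7% + 16.1% = 23.1%.
Duty = £26,753.58 × 23.1% + 306 × £3.72 = £7,318.40.
Line 2 (14.78, Bralay, 2,120 pairs, £231,058.80):
Base rate for 14.78 is 31%.
Origin Bralay qualifies under the Heseth–Bralay agreement and 14.78 is covered: preferential rate 26.5% applies instead.
Duty = £231,058.80 × 26.5% = £61,230.58.
Line 3 (49.48, Karland, 2,212 kg, £372,766.24):
Base rate for 49.48 is 5%.
49.48 has an FTA preferential rate, but origin Karland is not Bralay; base rate stands.
Additional duty on 49.48 from Karland: +31.3%. Applied ad valorem rate: 5% + 31.3% = 36.3%.
Duty = £372,766.24 × 36.3% = £135,314.15.
Line 4 (88.34, Drenia, 3,238 m², £174,074.88):
Base rate for 88.34 is 4%.
Duty = £174,074.88 × 4% = £6,963.00.
Total = £7,318.40 + £61,230.58 + £135,314.15 + £6,963.00 = £210,826.13.

£210,826.13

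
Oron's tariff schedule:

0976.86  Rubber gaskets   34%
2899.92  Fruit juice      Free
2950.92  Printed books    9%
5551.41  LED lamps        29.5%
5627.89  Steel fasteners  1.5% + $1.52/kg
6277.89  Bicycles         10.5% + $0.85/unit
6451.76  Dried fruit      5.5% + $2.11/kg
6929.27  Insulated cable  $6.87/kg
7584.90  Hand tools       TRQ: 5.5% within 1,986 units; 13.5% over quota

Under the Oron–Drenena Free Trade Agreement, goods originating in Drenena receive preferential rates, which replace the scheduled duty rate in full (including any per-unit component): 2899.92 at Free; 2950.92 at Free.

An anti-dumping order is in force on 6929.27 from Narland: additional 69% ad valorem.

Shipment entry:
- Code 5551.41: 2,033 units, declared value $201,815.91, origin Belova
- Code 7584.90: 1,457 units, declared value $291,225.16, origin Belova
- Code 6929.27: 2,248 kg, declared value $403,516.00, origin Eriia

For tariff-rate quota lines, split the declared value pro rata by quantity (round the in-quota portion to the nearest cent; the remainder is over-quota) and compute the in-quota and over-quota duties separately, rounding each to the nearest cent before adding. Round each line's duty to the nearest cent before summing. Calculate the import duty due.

Line 1 (5551.41, Belova, 2,033 units, $201,815.91):
Base rate for 5551.41 is 29.5%.
Duty = $201,815.91 × 29.5% = $59,535.69.
Line 2 (7584.90, Belova, 1,457 units, $291,225.16):
Code 7584.90 is under a tariff-rate quota (threshold 1,986 units). Quantity 1,457 units is within the quota, so the in-quota rate 5.5% applies to the full value.
Duty = $291,225.16 × 5.5% = $16,017.38.
Line 3 (6929.27, Eriia, 2,248 kg, $403,516.00):
Base rate for 6929.27 is $6.87/kg.
The additional-duty order on 6929.27 targets Narland, not Eriia; it does not apply.
Duty = 2,248 × $6.87 = $15,443.76.
Total = $59,535.69 + $16,017.38 + $15,443.76 = $90,996.83.

$90,996.83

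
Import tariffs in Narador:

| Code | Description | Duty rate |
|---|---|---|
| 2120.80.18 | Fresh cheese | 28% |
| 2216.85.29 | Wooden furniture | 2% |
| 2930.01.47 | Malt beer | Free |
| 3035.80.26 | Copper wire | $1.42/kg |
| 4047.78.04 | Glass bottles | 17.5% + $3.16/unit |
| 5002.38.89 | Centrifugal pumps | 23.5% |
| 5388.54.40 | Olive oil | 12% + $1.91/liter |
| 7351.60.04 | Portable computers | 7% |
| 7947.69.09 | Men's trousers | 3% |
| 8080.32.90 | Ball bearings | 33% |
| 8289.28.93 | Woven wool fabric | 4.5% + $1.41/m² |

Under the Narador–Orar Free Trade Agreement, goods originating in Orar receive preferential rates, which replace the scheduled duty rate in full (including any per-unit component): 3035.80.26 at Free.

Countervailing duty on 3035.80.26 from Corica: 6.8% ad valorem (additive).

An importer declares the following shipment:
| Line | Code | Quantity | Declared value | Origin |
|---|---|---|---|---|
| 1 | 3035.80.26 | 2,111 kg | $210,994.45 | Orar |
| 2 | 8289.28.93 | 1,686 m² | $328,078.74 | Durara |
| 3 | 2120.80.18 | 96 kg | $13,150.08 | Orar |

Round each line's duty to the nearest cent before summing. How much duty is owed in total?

Line 1 (3035.80.26, Orar, 2,111 kg, $210,994.45):
Base rate for 3035.80.26 is $1.42/kg.
Origin Orar qualifies under the Narador–Orar agreement and 3035.80.26 is covered: preferential rate Free applies instead.
The additional-duty order on 3035.80.26 targets Corica, not Orar; it does not apply.
Duty = $210,994.45 × 0% = $0.00.
Line 2 (8289.28.93, Durara, 1,686 m², $328,078.74):
Base rate for 8289.28.93 is 4.5% + $1.41/m².
Duty = $328,078.74 × 4.5% + 1,686 × $1.41 = $17,140.80.
Line 3 (2120.80.18, Orar, 96 kg, $13,150.08):
Base rate for 2120.80.18 is 28%.
Origin Orar is the FTA partner but 2120.80.18 is not on the preference list; base rate stands.
Duty = $13,150.08 × 28% = $3,682.02.
Total = $0.00 + $17,140.80 + $3,682.02 = $20,822.82.

$20,822.82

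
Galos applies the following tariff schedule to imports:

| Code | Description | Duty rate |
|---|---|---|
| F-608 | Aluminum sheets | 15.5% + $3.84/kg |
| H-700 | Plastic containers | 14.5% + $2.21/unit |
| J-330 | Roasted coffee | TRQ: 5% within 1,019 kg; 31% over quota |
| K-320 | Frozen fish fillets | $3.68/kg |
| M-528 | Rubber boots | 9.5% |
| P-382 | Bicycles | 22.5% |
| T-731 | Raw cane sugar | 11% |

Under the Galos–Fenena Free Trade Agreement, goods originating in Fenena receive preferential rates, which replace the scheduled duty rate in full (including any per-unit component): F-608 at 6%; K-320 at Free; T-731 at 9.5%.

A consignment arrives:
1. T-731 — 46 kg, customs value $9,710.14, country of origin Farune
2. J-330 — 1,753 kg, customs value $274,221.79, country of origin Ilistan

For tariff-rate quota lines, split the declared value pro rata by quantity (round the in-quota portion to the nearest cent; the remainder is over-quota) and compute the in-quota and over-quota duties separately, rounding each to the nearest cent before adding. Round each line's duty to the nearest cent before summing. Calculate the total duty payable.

Line 1 (T-731, Farune, 46 kg, $9,710.14):
Base rate for T-731 is 11%.
T-731 has an FTA preferential rate, but origin Farune is not Fenena; base rate stands.
Duty = $9,710.14 × 11% = $1,068.12.
Line 2 (J-330, Ilistan, 1,753 kg, $274,221.79):
Code J-330 is under a tariff-rate quota (threshold 1,019 kg). In-quota: 1,019 kg at 5%; over-quota: 734 kg at 31%.
Pro-rata value split: in-quota = $274,221.79 × 1,019/1,753 = $159,402.17; over-quota = $274,221.79 − $159,402.17 = $114,819.62.
In-quota duty = $159,402.17 × 5% = $7,970.11. Over-quota duty = $114,819.62 × 31% = $35,594.08.
Line duty = $7,970.11 + $35,594.08 = $43,564.19.
Total = $1,068.12 + $43,564.19 = $44,632.31.

$44,632.31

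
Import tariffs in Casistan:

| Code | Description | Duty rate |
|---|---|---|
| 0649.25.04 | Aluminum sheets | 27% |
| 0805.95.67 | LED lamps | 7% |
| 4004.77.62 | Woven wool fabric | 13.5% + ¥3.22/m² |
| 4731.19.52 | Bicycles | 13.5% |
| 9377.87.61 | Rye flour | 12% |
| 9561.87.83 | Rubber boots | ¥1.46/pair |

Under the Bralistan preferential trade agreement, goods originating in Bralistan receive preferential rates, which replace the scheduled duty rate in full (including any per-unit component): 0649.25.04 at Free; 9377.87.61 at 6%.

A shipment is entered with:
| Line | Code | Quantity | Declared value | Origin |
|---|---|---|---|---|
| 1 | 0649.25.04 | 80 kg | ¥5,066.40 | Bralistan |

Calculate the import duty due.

Line 1 (0649.25.04, Bralistan, 80 kg, ¥5,066.40):
Base rate for 0649.25.04 is 27%.
Origin Bralistan qualifies under the Casistan–Bralistan agreement and 0649.25.04 is covered: preferential rate Free applies instead.
Duty = ¥5,066.40 × 0% = ¥0.00.

¥0.00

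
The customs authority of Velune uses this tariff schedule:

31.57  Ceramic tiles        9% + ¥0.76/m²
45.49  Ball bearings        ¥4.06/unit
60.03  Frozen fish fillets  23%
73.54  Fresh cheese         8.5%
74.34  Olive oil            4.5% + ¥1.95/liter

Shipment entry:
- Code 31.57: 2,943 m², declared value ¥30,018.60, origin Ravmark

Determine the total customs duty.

¥4,938.35

Line 1 (31.57, Ravmark, 2,943 m², ¥30,018.60):
Base rate for 31.57 is 9% + ¥0.76/m².
Duty = ¥30,018.60 × 9% + 2,943 × ¥0.76 = ¥4,938.35.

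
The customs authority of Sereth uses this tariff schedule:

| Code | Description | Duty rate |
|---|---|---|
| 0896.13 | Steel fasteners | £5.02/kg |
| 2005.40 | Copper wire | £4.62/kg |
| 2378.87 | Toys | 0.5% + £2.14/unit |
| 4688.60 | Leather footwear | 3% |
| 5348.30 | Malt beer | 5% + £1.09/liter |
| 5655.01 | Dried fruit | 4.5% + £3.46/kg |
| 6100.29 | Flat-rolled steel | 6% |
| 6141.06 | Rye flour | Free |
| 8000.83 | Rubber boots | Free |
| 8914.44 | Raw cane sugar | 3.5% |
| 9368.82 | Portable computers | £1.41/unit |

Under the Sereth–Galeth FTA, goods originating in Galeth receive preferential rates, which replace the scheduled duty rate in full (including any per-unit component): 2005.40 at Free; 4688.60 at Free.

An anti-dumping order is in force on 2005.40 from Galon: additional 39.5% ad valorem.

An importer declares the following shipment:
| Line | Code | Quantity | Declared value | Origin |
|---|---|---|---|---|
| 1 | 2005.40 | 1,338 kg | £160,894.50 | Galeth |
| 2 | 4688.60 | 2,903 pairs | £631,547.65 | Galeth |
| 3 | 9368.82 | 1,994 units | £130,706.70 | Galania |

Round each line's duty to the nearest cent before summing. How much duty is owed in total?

£2,811.54

Line 1 (2005.40, Galeth, 1,338 kg, £160,894.50):
Base rate for 2005.40 is £4.62/kg.
Origin Galeth qualifies under the Sereth–Galeth agreement and 2005.40 is covered: preferential rate Free applies instead.
The additional-duty order on 2005.40 targets Galon, not Galeth; it does not apply.
Duty = £160,894.50 × 0% = £0.00.
Line 2 (4688.60, Galeth, 2,903 pairs, £631,547.65):
Base rate for 4688.60 is 3%.
Origin Galeth qualifies under the Sereth–Galeth agreement and 4688.60 is covered: preferential rate Free applies instead.
Duty = £631,547.65 × 0% = £0.00.
Line 3 (9368.82, Galania, 1,994 units, £130,706.70):
Base rate for 9368.82 is £1.41/unit.
Duty = 1,994 × £1.41 = £2,811.54.
Total = £0.00 + £0.00 + £2,811.54 = £2,811.54.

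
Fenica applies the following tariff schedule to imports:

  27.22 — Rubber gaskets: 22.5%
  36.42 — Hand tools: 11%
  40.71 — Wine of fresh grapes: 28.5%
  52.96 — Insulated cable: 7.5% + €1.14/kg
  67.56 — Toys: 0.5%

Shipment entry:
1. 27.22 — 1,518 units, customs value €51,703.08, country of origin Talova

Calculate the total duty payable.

Line 1 (27.22, Talova, 1,518 units, €51,703.08):
Base rate for 27.22 is 22.5%.
Duty = €51,703.08 × 22.5% = €11,633.19.

€11,633.19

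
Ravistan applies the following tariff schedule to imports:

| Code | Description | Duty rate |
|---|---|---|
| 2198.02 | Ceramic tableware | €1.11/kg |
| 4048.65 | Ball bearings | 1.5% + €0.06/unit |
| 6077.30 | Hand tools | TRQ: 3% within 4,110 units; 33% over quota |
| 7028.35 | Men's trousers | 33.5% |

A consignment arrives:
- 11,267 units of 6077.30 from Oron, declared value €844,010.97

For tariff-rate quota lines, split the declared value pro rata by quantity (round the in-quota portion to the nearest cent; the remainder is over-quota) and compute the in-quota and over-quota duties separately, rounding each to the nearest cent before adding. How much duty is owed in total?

Line 1 (6077.30, Oron, 11,267 units, €844,010.97):
Code 6077.30 is under a tariff-rate quota (threshold 4,110 units). In-quota: 4,110 units at 3%; over-quota: 7,157 units at 33%.
Pro-rata value split: in-quota = €844,010.97 × 4,110/11,267 = €307,880.10; over-quota = €844,010.97 − €307,880.10 = €536,130.87.
In-quota duty = €307,880.10 × 3% = €9,236.40. Over-quota duty = €536,130.87 × 33% = €176,923.19.
Line duty = €9,236.40 + €176,923.19 = €186,159.59.

€186,159.59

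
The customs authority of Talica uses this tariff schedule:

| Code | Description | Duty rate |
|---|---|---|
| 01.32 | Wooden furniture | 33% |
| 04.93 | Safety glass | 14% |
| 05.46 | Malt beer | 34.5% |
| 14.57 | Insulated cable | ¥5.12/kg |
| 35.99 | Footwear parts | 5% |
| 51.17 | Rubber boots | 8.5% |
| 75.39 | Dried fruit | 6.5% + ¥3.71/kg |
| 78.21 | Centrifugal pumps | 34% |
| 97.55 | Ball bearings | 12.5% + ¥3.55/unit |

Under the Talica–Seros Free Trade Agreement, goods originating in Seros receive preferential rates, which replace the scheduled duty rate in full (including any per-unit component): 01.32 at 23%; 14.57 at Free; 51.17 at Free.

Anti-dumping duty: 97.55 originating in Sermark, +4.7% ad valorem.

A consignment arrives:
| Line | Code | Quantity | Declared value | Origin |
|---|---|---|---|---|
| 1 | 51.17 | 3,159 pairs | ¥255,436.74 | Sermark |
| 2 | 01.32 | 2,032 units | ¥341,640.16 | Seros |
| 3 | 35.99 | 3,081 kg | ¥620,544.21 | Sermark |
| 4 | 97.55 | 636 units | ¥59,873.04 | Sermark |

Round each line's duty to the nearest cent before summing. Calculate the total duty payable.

Line 1 (51.17, Sermark, 3,159 pairs, ¥255,436.74):
Base rate for 51.17 is 8.5%.
51.17 has an FTA preferential rate, but origin Sermark is not Seros; base rate stands.
Duty = ¥255,436.74 × 8.5% = ¥21,712.12.
Line 2 (01.32, Seros, 2,032 units, ¥341,640.16):
Base rate for 01.32 is 33%.
Origin Seros qualifies under the Talica–Seros agreement and 01.32 is covered: preferential rate 23% applies instead.
Duty = ¥341,640.16 × 23% = ¥78,577.24.
Line 3 (35.99, Sermark, 3,081 kg, ¥620,544.21):
Base rate for 35.99 is 5%.
Duty = ¥620,544.21 × 5% = ¥31,027.21.
Line 4 (97.55, Sermark, 636 units, ¥59,873.04):
Base rate for 97.55 is 12.5% + ¥3.55/unit.
Additional duty on 97.55 from Sermark: +4.7%. Applied ad valorem rate: 12.5% + 4.7% = 17.2%.
Duty = ¥59,873.04 × 17.2% + 636 × ¥3.55 = ¥12,555.96.
Total = ¥21,712.12 + ¥78,577.24 + ¥31,027.21 + ¥12,555.96 = ¥143,872.53.

¥143,872.53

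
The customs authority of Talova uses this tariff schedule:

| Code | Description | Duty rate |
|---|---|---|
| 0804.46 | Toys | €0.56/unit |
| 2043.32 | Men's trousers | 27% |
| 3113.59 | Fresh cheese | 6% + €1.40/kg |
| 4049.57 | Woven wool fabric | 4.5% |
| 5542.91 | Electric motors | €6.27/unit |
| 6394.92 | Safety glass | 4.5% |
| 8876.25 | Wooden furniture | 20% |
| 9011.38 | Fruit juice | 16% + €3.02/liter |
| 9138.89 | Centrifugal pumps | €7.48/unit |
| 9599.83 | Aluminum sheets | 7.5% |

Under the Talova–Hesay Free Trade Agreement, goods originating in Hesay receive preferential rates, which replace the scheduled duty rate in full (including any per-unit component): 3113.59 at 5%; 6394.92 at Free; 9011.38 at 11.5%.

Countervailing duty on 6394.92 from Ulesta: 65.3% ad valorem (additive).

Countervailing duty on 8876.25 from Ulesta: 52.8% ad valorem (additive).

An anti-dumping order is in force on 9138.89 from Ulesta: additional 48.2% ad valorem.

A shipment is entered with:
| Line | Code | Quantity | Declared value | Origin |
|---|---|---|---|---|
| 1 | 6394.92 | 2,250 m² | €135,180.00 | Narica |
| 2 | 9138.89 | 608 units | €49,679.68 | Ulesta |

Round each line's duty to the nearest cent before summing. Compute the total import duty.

Line 1 (6394.92, Narica, 2,250 m², €135,180.00):
Base rate for 6394.92 is 4.5%.
6394.92 has an FTA preferential rate, but origin Narica is not Hesay; base rate stands.
The additional-duty order on 6394.92 targets Ulesta, not Narica; it does not apply.
Duty = €135,180.00 × 4.5% = €6,083.10.
Line 2 (9138.89, Ulesta, 608 units, €49,679.68):
Base rate for 9138.89 is €7.48/unit.
Additional duty on 9138.89 from Ulesta: +48.2% ad valorem. Applied ad valorem rate = 48.2%.
Duty = €49,679.68 × 48.2% + 608 × €7.48 = €28,493.45.
Total = €6,083.10 + €28,493.45 = €34,576.55.

€34,576.55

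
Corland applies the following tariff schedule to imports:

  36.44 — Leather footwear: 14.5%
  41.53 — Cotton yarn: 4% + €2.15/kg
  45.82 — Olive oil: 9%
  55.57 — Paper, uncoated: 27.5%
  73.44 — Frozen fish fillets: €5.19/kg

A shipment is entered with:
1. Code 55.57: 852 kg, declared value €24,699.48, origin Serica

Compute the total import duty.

€6,792.36

Line 1 (55.57, Serica, 852 kg, €24,699.48):
Base rate for 55.57 is 27.5%.
Duty = €24,699.48 × 27.5% = €6,792.36.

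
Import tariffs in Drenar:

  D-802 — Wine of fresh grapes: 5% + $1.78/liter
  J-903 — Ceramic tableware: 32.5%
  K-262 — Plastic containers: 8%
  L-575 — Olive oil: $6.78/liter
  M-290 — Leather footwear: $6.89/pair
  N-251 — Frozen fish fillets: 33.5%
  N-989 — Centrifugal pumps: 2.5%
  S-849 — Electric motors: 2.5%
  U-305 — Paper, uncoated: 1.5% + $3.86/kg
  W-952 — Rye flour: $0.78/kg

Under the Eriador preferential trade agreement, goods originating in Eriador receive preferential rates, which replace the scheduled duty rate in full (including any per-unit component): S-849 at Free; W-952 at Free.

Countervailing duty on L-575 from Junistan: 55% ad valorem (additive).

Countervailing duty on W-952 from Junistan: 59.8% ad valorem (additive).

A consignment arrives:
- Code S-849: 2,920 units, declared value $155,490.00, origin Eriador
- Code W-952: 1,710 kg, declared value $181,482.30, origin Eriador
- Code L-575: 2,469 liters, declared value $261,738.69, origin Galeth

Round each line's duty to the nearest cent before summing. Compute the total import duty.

Line 1 (S-849, Eriador, 2,920 units, $155,490.00):
Base rate for S-849 is 2.5%.
Origin Eriador qualifies under the Drenar–Eriador agreement and S-849 is covered: preferential rate Free applies instead.
Duty = $155,490.00 × 0% = $0.00.
Line 2 (W-952, Eriador, 1,710 kg, $181,482.30):
Base rate for W-952 is $0.78/kg.
Origin Eriador qualifies under the Drenar–Eriador agreement and W-952 is covered: preferential rate Free applies instead.
The additional-duty order on W-952 targets Junistan, not Eriador; it does not apply.
Duty = $181,482.30 × 0% = $0.00.
Line 3 (L-575, Galeth, 2,469 liters, $261,738.69):
Base rate for L-575 is $6.78/liter.
The additional-duty order on L-575 targets Junistan, not Galeth; it does not apply.
Duty = 2,469 × $6.78 = $16,739.82.
Total = $0.00 + $0.00 + $16,739.82 = $16,739.82.

$16,739.82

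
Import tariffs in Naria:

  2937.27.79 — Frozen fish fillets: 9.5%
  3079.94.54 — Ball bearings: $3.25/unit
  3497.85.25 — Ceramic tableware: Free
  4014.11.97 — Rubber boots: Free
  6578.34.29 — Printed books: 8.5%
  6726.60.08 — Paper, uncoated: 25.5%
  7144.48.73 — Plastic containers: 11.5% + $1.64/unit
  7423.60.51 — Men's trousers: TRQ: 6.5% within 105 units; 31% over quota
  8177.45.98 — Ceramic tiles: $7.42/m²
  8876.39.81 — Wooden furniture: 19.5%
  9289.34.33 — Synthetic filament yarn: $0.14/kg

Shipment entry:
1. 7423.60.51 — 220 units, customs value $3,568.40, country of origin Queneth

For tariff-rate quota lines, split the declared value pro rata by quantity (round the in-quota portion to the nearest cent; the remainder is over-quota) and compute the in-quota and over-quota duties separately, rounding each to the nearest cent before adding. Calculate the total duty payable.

Line 1 (7423.60.51, Queneth, 220 units, $3,568.40):
Code 7423.60.51 is under a tariff-rate quota (threshold 105 units). In-quota: 105 units at 6.5%; over-quota: 115 units at 31%.
Pro-rata value split: in-quota = $3,568.40 × 105/220 = $1,703.10; over-quota = $3,568.40 − $1,703.10 = $1,865.30.
In-quota duty = $1,703.10 × 6.5% = $110.70. Over-quota duty = $1,865.30 × 31% = $578.24.
Line duty = $110.70 + $578.24 = $688.94.

$688.94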